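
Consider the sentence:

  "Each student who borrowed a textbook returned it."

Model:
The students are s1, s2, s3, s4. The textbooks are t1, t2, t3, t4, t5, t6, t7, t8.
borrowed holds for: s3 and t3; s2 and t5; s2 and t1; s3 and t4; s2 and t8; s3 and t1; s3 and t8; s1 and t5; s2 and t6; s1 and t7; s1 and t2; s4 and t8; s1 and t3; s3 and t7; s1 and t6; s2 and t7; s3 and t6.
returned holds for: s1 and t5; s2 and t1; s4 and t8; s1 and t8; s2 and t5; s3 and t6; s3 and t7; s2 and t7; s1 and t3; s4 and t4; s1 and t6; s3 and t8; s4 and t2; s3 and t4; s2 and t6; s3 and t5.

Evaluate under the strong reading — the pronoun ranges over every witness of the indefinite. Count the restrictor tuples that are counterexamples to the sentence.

5

"it" takes "a textbook" as antecedent — a donkey pronoun bound across the clause boundary.
Strong reading: for every (s,t) with borrowed(s,t), returned(s,t).
Restrictor pairs: (s1,t2) ✗  (s1,t3) ✓  (s1,t5) ✓  (s1,t6) ✓  (s1,t7) ✗  (s2,t1) ✓  (s2,t5) ✓  (s2,t6) ✓  (s2,t7) ✓  (s2,t8) ✗  (s3,t1) ✗  (s3,t3) ✗  (s3,t4) ✓  (s3,t6) ✓  (s3,t7) ✓  (s3,t8) ✓  (s4,t8) ✓
Counterexamples (restrictor pairs failing the scope): 5.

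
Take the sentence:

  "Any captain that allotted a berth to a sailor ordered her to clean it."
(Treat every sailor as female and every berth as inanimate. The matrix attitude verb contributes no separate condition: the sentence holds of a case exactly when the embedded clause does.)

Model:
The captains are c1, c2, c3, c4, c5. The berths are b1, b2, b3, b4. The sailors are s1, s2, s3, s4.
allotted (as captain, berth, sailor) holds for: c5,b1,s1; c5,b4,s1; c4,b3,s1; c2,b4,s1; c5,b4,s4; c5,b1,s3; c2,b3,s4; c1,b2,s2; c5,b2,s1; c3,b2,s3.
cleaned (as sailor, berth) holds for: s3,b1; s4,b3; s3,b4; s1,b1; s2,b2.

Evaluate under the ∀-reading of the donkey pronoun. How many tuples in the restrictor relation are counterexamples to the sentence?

"her" takes "a sailor" as antecedent and "it" takes "a berth"; both are donkey pronouns co-varying with the restrictor.
Strong reading: for every (c,b,s) with allotted(c,b,s), cleaned(s,b).
Restrictor triples: (c1,b2,s2)→cleaned(s2,b2) ✓  (c2,b3,s4)→cleaned(s4,b3) ✓  (c2,b4,s1)→cleaned(s1,b4) ✗  (c3,b2,s3)→cleaned(s3,b2) ✗  (c4,b3,s1)→cleaned(s1,b3) ✗  (c5,b1,s1)→cleaned(s1,b1) ✓  (c5,b1,s3)→cleaned(s3,b1) ✓  (c5,b2,s1)→cleaned(s1,b2) ✗  (c5,b4,s1)→cleaned(s1,b4) ✗  (c5,b4,s4)→cleaned(s4,b4) ✗
Counterexamples (restrictor triples failing the scope): 6.

6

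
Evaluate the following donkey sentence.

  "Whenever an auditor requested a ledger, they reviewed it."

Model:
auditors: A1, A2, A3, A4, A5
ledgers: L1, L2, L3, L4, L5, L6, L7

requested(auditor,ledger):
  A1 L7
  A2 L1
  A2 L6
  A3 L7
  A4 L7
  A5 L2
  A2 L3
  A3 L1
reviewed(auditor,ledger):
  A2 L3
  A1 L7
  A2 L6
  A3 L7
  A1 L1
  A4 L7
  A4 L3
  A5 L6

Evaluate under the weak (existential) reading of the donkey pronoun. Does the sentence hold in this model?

False

"it" takes "a ledger" as antecedent — a donkey pronoun bound across the clause boundary.
Weak reading: every auditor a with some requested-ledger has at least one requested-ledger l such that reviewed(a,l).
Per auditor: A1:✓  A2:✓  A3:✓  A4:✓  A5:✗
A5 has no witness among its requested-ledgers.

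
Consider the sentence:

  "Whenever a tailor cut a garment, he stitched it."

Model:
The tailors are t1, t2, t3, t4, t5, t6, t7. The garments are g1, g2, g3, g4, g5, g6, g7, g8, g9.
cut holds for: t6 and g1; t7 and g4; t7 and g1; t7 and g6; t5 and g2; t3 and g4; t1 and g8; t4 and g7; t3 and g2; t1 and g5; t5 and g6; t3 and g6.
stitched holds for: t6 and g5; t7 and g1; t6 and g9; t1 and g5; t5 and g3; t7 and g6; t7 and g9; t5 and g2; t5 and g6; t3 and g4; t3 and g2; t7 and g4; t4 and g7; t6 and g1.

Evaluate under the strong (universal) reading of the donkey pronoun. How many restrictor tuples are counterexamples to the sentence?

"it" takes "a garment" as antecedent — a donkey pronoun bound across the clause boundary.
Strong reading: for every (t,g) with cut(t,g), stitched(t,g).
Restrictor pairs: (t1,g5) ✓  (t1,g8) ✗  (t3,g2) ✓  (t3,g4) ✓  (t3,g6) ✗  (t4,g7) ✓  (t5,g2) ✓  (t5,g6) ✓  (t6,g1) ✓  (t7,g1) ✓  (t7,g4) ✓  (t7,g6) ✓
Counterexamples (restrictor pairs failing the scope): 2.

2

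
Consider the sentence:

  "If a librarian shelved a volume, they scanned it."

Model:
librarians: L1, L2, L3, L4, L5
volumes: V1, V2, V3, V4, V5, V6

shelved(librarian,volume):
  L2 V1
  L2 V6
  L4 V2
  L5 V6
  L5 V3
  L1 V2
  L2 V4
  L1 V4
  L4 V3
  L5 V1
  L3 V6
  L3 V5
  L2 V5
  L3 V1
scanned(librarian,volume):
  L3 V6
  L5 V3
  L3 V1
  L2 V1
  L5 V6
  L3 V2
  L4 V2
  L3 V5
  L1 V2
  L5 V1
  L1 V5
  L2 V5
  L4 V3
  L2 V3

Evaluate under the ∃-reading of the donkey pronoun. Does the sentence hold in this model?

"it" takes "a volume" as antecedent — a donkey pronoun bound across the clause boundary.
Weak reading: every librarian l with some shelved-volume has at least one shelved-volume v such that scanned(l,v).
Per librarian: L1:✓  L2:✓  L3:✓  L4:✓  L5:✓
Every librarian in the restrictor has a witness.

True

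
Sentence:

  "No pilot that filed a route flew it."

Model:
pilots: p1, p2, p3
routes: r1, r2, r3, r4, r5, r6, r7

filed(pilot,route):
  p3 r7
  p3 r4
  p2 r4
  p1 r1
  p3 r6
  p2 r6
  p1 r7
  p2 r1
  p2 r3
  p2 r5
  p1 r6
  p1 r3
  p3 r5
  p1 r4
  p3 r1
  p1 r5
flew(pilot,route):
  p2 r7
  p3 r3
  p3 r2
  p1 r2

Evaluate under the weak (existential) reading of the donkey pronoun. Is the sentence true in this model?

"it" takes "a route" as antecedent — a donkey pronoun bound across the clause boundary.
Truth condition: for no (p,r) with filed(p,r) does flew(p,r) hold.
Restrictor pairs — does the scope hold? (p1,r1):fails  (p1,r3):fails  (p1,r4):fails  (p1,r5):fails  (p1,r6):fails  (p1,r7):fails  (p2,r1):fails  (p2,r3):fails  (p2,r4):fails  (p2,r5):fails  (p2,r6):fails  (p3,r1):fails  (p3,r4):fails  (p3,r5):fails  (p3,r6):fails  (p3,r7):fails
Scope holds for no restrictor pair, so the sentence is true.

True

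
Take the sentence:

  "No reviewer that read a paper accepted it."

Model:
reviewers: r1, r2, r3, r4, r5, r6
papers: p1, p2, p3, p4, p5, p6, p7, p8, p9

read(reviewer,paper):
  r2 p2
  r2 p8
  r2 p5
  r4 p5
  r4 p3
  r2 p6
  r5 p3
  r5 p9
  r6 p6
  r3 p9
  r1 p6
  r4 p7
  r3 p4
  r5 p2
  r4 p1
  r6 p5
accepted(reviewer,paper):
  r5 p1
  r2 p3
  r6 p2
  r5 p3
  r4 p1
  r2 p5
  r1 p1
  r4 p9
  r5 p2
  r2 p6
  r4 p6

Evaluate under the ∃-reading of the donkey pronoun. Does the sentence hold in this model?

False

"it" takes "a paper" as antecedent — a donkey pronoun bound across the clause boundary.
Truth condition: for no (r,p) with read(r,p) does accepted(r,p) hold.
Restrictor pairs — does the scope hold? (r1,p6):fails  (r2,p2):fails  (r2,p5):holds  (r2,p6):holds  (r2,p8):fails  (r3,p4):fails  (r3,p9):fails  (r4,p1):holds  (r4,p3):fails  (r4,p5):fails  (r4,p7):fails  (r5,p2):holds  (r5,p3):holds  (r5,p9):fails  (r6,p5):fails  (r6,p6):fails
Scope holds for 5 pair(s), so the sentence is false.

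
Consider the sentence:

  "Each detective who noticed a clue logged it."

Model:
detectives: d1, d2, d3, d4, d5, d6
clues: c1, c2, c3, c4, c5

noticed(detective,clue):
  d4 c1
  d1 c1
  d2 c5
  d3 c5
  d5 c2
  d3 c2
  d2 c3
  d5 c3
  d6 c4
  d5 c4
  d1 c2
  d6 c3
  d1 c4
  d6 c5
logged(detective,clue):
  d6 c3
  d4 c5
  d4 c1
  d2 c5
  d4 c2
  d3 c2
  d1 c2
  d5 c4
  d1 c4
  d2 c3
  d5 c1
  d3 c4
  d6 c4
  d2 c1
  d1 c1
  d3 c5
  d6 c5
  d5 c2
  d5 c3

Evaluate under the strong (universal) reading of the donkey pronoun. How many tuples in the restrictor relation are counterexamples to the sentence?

0

"it" takes "a clue" as antecedent — a donkey pronoun bound across the clause boundary.
Strong reading: for every (d,c) with noticed(d,c), logged(d,c).
Restrictor pairs: (d1,c1) ✓  (d1,c2) ✓  (d1,c4) ✓  (d2,c3) ✓  (d2,c5) ✓  (d3,c2) ✓  (d3,c5) ✓  (d4,c1) ✓  (d5,c2) ✓  (d5,c3) ✓  (d5,c4) ✓  (d6,c3) ✓  (d6,c4) ✓  (d6,c5) ✓
Counterexamples (restrictor pairs failing the scope): 0.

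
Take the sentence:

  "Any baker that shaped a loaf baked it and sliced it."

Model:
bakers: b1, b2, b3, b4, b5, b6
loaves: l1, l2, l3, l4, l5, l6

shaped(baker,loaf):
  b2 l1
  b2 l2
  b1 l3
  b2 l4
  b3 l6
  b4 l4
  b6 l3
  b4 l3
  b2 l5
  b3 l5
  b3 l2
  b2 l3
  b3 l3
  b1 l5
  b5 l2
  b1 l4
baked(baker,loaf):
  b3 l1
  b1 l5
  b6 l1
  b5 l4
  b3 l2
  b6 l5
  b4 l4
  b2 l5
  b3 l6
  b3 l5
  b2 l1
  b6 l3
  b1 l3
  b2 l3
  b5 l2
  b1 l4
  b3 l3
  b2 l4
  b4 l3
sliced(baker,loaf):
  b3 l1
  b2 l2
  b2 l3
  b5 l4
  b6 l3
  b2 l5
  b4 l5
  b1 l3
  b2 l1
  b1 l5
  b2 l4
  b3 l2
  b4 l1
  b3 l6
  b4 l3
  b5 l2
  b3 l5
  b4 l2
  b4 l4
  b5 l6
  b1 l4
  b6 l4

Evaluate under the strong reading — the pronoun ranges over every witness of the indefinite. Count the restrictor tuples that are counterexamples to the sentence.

2

"it" takes "a loaf" as antecedent — a donkey pronoun bound across the clause boundary.
Strong reading: for every (b,l) with shaped(b,l), baked(b,l) ∧ sliced(b,l).
Restrictor pairs: (b1,l3) ✓  (b1,l4) ✓  (b1,l5) ✓  (b2,l1) ✓  (b2,l2) ✗  (b2,l3) ✓  (b2,l4) ✓  (b2,l5) ✓  (b3,l2) ✓  (b3,l3) ✗  (b3,l5) ✓  (b3,l6) ✓  (b4,l3) ✓  (b4,l4) ✓  (b5,l2) ✓  (b6,l3) ✓
Counterexamples (restrictor pairs failing the scope): 2.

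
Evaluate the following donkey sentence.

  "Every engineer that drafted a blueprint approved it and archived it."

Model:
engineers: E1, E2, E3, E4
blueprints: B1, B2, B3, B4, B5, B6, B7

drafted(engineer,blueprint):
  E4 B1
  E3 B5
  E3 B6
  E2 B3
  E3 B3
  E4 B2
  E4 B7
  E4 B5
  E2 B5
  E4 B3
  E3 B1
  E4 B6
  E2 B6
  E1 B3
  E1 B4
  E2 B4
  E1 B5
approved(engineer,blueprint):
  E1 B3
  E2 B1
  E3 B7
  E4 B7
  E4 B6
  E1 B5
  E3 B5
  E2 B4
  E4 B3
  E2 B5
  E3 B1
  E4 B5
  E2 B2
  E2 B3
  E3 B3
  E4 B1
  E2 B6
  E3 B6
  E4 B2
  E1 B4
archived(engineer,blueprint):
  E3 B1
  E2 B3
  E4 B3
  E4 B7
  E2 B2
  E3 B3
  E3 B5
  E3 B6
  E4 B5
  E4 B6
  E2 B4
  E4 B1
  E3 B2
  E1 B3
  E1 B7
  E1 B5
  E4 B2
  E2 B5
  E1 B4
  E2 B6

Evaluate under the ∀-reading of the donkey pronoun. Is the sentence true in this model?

"it" takes "a blueprint" as antecedent — a donkey pronoun bound across the clause boundary.
Strong reading: for every (e,b) with drafted(e,b), approved(e,b) ∧ archived(e,b).
Restrictor pairs: (E1,B3) ✓  (E1,B4) ✓  (E1,B5) ✓  (E2,B3) ✓  (E2,B4) ✓  (E2,B5) ✓  (E2,B6) ✓  (E3,B1) ✓  (E3,B3) ✓  (E3,B5) ✓  (E3,B6) ✓  (E4,B1) ✓  (E4,B2) ✓  (E4,B3) ✓  (E4,B5) ✓  (E4,B6) ✓  (E4,B7) ✓
Every restrictor pair satisfies the scope.

True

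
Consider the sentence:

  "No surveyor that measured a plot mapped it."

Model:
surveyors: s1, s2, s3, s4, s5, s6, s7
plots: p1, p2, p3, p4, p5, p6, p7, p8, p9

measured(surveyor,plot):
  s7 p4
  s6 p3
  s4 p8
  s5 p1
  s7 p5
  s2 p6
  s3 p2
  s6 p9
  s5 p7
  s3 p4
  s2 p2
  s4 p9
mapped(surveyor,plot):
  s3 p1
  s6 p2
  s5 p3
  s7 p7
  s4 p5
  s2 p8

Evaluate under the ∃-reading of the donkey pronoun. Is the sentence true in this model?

"it" takes "a plot" as antecedent — a donkey pronoun bound across the clause boundary.
Truth condition: for no (s,p) with measured(s,p) does mapped(s,p) hold.
Restrictor pairs — does the scope hold? (s2,p2):fails  (s2,p6):fails  (s3,p2):fails  (s3,p4):fails  (s4,p8):fails  (s4,p9):fails  (s5,p1):fails  (s5,p7):fails  (s6,p3):fails  (s6,p9):fails  (s7,p4):fails  (s7,p5):fails
Scope holds for no restrictor pair, so the sentence is true.

True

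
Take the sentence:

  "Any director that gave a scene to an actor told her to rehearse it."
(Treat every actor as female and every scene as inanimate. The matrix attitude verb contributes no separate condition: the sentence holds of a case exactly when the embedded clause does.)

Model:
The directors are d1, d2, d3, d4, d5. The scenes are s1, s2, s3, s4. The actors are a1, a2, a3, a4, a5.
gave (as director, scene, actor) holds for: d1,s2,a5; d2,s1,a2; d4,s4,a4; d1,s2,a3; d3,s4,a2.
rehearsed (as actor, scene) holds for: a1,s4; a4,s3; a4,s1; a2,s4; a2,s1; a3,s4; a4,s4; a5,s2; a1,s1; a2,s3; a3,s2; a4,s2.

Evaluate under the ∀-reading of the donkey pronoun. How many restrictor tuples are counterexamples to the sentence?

"her" takes "an actor" as antecedent and "it" takes "a scene"; both are donkey pronouns co-varying with the restrictor.
Strong reading: for every (d,s,a) with gave(d,s,a), rehearsed(a,s).
Restrictor triples: (d1,s2,a3)→rehearsed(a3,s2) ✓  (d1,s2,a5)→rehearsed(a5,s2) ✓  (d2,s1,a2)→rehearsed(a2,s1) ✓  (d3,s4,a2)→rehearsed(a2,s4) ✓  (d4,s4,a4)→rehearsed(a4,s4) ✓
Counterexamples (restrictor triples failing the scope): 0.

0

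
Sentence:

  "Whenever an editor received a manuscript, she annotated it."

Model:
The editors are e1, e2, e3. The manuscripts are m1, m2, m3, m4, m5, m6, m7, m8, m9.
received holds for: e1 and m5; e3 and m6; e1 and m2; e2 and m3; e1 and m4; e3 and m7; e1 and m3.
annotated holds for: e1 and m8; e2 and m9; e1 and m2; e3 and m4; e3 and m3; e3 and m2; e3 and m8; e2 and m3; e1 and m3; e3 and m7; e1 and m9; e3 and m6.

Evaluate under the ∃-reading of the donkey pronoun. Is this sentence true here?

True

"it" takes "a manuscript" as antecedent — a donkey pronoun bound across the clause boundary.
Weak reading: every editor e with some received-manuscript has at least one received-manuscript m such that annotated(e,m).
Per editor: e1:✓  e2:✓  e3:✓
Every editor in the restrictor has a witness.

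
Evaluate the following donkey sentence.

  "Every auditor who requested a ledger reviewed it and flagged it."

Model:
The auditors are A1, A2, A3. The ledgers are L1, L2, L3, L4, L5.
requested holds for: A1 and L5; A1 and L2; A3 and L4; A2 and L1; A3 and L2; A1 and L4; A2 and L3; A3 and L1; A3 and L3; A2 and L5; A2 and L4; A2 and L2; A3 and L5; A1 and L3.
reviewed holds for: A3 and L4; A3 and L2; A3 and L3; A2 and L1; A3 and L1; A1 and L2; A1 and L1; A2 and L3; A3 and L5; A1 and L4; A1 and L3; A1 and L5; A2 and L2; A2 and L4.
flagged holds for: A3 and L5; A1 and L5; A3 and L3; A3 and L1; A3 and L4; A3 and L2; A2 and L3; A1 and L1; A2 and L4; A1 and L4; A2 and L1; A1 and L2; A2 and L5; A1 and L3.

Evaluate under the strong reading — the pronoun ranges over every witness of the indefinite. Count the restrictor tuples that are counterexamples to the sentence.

2

"it" takes "a ledger" as antecedent — a donkey pronoun bound across the clause boundary.
Strong reading: for every (a,l) with requested(a,l), reviewed(a,l) ∧ flagged(a,l).
Restrictor pairs: (A1,L2) ✓  (A1,L3) ✓  (A1,L4) ✓  (A1,L5) ✓  (A2,L1) ✓  (A2,L2) ✗  (A2,L3) ✓  (A2,L4) ✓  (A2,L5) ✗  (A3,L1) ✓  (A3,L2) ✓  (A3,L3) ✓  (A3,L4) ✓  (A3,L5) ✓
Counterexamples (restrictor pairs failing the scope): 2.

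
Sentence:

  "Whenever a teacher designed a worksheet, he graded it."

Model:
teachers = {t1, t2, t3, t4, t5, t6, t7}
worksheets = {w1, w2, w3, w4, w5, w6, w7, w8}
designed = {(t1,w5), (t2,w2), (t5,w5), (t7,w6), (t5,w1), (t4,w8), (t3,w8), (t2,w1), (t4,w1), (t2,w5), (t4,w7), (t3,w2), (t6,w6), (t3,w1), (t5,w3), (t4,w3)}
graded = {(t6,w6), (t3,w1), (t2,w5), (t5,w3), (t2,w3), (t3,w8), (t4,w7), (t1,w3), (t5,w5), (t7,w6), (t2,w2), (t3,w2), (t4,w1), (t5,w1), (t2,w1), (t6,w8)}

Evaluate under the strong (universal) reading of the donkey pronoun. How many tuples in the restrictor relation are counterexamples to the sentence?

"it" takes "a worksheet" as antecedent — a donkey pronoun bound across the clause boundary.
Strong reading: for every (t,w) with designed(t,w), graded(t,w).
Restrictor pairs: (t1,w5) ✗  (t2,w1) ✓  (t2,w2) ✓  (t2,w5) ✓  (t3,w1) ✓  (t3,w2) ✓  (t3,w8) ✓  (t4,w1) ✓  (t4,w3) ✗  (t4,w7) ✓  (t4,w8) ✗  (t5,w1) ✓  (t5,w3) ✓  (t5,w5) ✓  (t6,w6) ✓  (t7,w6) ✓
Counterexamples (restrictor pairs failing the scope): 3.

3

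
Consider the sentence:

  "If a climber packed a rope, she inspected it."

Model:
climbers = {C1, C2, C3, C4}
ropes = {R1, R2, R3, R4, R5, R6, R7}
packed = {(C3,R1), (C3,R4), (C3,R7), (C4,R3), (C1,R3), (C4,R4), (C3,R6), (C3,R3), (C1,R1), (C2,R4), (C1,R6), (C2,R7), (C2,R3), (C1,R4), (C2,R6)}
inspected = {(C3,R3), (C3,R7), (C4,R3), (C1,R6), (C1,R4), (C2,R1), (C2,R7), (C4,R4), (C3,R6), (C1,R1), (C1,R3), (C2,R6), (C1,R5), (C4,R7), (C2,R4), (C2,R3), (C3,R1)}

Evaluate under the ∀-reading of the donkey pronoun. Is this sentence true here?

False

"it" takes "a rope" as antecedent — a donkey pronoun bound across the clause boundary.
Strong reading: for every (c,r) with packed(c,r), inspected(c,r).
Restrictor pairs: (C1,R1) ✓  (C1,R3) ✓  (C1,R4) ✓  (C1,R6) ✓  (C2,R3) ✓  (C2,R4) ✓  (C2,R6) ✓  (C2,R7) ✓  (C3,R1) ✓  (C3,R3) ✓  (C3,R4) ✗  (C3,R6) ✓  (C3,R7) ✓  (C4,R3) ✓  (C4,R4) ✓
Counterexample: (C3,R4) is in packed but fails the scope.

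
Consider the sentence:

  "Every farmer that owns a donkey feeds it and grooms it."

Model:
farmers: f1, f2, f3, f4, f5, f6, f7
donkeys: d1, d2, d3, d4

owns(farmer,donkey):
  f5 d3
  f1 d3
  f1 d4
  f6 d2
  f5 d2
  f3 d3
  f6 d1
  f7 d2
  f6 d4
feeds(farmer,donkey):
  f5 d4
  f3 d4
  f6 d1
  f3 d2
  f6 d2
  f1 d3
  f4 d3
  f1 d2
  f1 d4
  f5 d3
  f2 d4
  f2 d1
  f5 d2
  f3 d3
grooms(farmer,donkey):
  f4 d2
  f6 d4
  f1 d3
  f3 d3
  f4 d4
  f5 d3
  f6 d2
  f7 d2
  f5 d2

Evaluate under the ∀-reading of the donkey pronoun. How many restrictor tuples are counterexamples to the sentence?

4

"it" takes "a donkey" as antecedent — a donkey pronoun bound across the clause boundary.
Strong reading: for every (f,d) with owns(f,d), feeds(f,d) ∧ grooms(f,d).
Restrictor pairs: (f1,d3) ✓  (f1,d4) ✗  (f3,d3) ✓  (f5,d2) ✓  (f5,d3) ✓  (f6,d1) ✗  (f6,d2) ✓  (f6,d4) ✗  (f7,d2) ✗
Counterexamples (restrictor pairs failing the scope): 4.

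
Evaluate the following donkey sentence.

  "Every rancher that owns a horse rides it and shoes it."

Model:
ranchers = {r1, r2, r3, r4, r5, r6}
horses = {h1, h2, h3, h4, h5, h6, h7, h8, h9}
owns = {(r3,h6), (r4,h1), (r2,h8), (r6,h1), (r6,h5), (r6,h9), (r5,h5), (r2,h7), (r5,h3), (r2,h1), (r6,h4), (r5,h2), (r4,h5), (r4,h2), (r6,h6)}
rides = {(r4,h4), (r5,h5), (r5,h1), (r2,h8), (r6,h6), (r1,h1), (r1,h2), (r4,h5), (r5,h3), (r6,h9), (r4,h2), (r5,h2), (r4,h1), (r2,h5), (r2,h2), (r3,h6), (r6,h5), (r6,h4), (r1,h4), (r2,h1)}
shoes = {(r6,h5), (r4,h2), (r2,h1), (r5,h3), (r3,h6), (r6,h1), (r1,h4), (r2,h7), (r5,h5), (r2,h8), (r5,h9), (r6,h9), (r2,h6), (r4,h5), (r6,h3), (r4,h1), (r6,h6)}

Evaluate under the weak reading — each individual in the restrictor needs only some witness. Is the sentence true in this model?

True

"it" takes "a horse" as antecedent — a donkey pronoun bound across the clause boundary.
Weak reading: every rancher r with some owns-horse has at least one owns-horse h such that rides(r,h) ∧ shoes(r,h).
Per rancher: r2:✓  r3:✓  r4:✓  r5:✓  r6:✓
Every rancher in the restrictor has a witness.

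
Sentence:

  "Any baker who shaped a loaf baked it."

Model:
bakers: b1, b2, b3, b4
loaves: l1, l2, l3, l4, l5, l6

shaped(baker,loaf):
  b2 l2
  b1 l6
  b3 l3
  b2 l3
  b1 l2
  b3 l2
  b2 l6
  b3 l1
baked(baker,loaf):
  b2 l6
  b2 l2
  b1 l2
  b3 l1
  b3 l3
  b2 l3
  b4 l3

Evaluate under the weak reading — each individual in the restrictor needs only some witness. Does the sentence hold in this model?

True

"it" takes "a loaf" as antecedent — a donkey pronoun bound across the clause boundary.
Weak reading: every baker b with some shaped-loaf has at least one shaped-loaf l such that baked(b,l).
Per baker: b1:✓  b2:✓  b3:✓
Every baker in the restrictor has a witness.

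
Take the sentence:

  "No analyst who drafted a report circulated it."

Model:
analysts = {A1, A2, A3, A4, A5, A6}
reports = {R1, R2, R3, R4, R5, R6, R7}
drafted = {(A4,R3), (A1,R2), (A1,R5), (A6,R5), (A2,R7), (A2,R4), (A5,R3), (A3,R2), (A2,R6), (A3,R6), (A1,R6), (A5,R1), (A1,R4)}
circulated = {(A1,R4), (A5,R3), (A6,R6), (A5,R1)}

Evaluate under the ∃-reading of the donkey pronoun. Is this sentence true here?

False

"it" takes "a report" as antecedent — a donkey pronoun bound across the clause boundary.
Truth condition: for no (a,r) with drafted(a,r) does circulated(a,r) hold.
Restrictor pairs — does the scope hold? (A1,R2):fails  (A1,R4):holds  (A1,R5):fails  (A1,R6):fails  (A2,R4):fails  (A2,R6):fails  (A2,R7):fails  (A3,R2):fails  (A3,R6):fails  (A4,R3):fails  (A5,R1):holds  (A5,R3):holds  (A6,R5):fails
Scope holds for 3 pair(s), so the sentence is false.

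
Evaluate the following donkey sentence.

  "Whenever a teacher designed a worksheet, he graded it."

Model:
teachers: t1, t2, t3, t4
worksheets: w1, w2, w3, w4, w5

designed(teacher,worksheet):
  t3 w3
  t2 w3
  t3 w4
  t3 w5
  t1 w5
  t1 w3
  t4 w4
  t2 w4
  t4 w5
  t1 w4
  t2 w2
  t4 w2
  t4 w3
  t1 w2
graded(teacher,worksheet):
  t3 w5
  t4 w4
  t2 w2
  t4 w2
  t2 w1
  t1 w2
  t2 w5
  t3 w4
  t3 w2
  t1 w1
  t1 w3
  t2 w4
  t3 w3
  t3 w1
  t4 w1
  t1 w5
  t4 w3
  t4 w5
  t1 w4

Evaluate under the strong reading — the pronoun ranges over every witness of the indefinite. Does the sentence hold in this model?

"it" takes "a worksheet" as antecedent — a donkey pronoun bound across the clause boundary.
Strong reading: for every (t,w) with designed(t,w), graded(t,w).
Restrictor pairs: (t1,w2) ✓  (t1,w3) ✓  (t1,w4) ✓  (t1,w5) ✓  (t2,w2) ✓  (t2,w3) ✗  (t2,w4) ✓  (t3,w3) ✓  (t3,w4) ✓  (t3,w5) ✓  (t4,w2) ✓  (t4,w3) ✓  (t4,w4) ✓  (t4,w5) ✓
Counterexample: (t2,w3) is in designed but fails the scope.

False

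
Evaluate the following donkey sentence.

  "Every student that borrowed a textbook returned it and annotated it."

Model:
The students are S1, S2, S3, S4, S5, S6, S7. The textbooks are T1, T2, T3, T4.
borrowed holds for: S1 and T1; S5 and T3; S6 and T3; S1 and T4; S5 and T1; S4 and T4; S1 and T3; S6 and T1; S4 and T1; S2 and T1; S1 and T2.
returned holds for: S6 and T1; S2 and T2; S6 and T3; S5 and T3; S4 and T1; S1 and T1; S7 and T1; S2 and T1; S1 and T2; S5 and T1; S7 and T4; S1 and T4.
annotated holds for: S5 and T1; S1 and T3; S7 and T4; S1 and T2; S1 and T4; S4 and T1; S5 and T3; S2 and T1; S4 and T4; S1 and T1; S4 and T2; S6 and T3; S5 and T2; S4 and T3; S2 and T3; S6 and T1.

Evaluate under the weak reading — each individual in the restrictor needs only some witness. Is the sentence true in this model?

"it" takes "a textbook" as antecedent — a donkey pronoun bound across the clause boundary.
Weak reading: every student s with some borrowed-textbook has at least one borrowed-textbook t such that returned(s,t) ∧ annotated(s,t).
Per student: S1:✓  S2:✓  S4:✓  S5:✓  S6:✓
Every student in the restrictor has a witness.

True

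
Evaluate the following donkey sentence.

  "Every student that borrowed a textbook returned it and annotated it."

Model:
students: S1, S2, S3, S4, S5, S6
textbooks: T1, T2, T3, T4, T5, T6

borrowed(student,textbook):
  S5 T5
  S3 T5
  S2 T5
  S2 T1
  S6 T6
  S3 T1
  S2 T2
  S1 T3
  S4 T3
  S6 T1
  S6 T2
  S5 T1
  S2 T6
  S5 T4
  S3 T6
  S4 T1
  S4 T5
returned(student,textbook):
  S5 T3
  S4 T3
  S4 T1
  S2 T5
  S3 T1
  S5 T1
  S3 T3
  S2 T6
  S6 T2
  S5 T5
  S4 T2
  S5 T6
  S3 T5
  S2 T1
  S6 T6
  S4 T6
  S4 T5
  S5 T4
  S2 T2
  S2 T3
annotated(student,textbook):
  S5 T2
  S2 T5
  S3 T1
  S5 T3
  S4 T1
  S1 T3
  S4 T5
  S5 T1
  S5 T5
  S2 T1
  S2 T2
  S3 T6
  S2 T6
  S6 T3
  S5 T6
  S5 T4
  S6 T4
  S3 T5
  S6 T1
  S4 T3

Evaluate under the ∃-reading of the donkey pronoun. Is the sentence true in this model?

False

"it" takes "a textbook" as antecedent — a donkey pronoun bound across the clause boundary.
Weak reading: every student s with some borrowed-textbook has at least one borrowed-textbook t such that returned(s,t) ∧ annotated(s,t).
Per student: S1:✗  S2:✓  S3:✓  S4:✓  S5:✓  S6:✗
S1 has no witness among its borrowed-textbooks.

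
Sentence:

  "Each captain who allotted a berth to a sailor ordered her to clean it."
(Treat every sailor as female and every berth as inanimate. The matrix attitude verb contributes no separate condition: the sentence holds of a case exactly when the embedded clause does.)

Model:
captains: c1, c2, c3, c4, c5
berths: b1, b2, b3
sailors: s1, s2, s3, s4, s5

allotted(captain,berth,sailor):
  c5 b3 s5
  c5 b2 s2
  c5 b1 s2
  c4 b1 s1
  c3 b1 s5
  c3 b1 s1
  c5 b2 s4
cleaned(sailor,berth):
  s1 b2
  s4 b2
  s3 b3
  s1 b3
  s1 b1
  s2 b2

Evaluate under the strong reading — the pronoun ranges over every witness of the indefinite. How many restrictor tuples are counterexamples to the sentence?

"her" takes "a sailor" as antecedent and "it" takes "a berth"; both are donkey pronouns co-varying with the restrictor.
Strong reading: for every (c,b,s) with allotted(c,b,s), cleaned(s,b).
Restrictor triples: (c3,b1,s1)→cleaned(s1,b1) ✓  (c3,b1,s5)→cleaned(s5,b1) ✗  (c4,b1,s1)→cleaned(s1,b1) ✓  (c5,b1,s2)→cleaned(s2,b1) ✗  (c5,b2,s2)→cleaned(s2,b2) ✓  (c5,b2,s4)→cleaned(s4,b2) ✓  (c5,b3,s5)→cleaned(s5,b3) ✗
Counterexamples (restrictor triples failing the scope): 3.

3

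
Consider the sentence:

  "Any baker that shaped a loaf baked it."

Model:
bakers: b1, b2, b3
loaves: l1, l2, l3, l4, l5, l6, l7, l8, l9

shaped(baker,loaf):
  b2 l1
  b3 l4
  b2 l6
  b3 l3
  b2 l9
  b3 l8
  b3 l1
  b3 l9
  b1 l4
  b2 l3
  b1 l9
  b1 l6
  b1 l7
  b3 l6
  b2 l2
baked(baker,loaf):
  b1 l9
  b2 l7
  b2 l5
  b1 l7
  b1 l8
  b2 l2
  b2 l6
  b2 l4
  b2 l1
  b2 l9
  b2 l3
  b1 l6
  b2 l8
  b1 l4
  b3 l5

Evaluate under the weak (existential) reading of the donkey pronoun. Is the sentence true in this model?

False

"it" takes "a loaf" as antecedent — a donkey pronoun bound across the clause boundary.
Weak reading: every baker b with some shaped-loaf has at least one shaped-loaf l such that baked(b,l).
Per baker: b1:✓  b2:✓  b3:✗
b3 has no witness among its shaped-loaves.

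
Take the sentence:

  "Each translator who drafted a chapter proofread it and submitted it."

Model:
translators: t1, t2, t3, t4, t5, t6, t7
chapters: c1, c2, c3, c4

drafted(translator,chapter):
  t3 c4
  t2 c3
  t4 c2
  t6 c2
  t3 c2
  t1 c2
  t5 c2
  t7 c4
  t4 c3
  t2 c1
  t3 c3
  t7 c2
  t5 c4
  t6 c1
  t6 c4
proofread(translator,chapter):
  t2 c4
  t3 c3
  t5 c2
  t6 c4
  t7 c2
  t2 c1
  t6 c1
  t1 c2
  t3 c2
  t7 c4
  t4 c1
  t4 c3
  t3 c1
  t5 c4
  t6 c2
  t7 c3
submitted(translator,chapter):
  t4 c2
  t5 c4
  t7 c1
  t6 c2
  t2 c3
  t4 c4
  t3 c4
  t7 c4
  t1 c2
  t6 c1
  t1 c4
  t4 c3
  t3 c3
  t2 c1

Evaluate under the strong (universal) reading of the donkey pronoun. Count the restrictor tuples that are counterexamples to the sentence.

7

"it" takes "a chapter" as antecedent — a donkey pronoun bound across the clause boundary.
Strong reading: for every (t,c) with drafted(t,c), proofread(t,c) ∧ submitted(t,c).
Restrictor pairs: (t1,c2) ✓  (t2,c1) ✓  (t2,c3) ✗  (t3,c2) ✗  (t3,c3) ✓  (t3,c4) ✗  (t4,c2) ✗  (t4,c3) ✓  (t5,c2) ✗  (t5,c4) ✓  (t6,c1) ✓  (t6,c2) ✓  (t6,c4) ✗  (t7,c2) ✗  (t7,c4) ✓
Counterexamples (restrictor pairs failing the scope): 7.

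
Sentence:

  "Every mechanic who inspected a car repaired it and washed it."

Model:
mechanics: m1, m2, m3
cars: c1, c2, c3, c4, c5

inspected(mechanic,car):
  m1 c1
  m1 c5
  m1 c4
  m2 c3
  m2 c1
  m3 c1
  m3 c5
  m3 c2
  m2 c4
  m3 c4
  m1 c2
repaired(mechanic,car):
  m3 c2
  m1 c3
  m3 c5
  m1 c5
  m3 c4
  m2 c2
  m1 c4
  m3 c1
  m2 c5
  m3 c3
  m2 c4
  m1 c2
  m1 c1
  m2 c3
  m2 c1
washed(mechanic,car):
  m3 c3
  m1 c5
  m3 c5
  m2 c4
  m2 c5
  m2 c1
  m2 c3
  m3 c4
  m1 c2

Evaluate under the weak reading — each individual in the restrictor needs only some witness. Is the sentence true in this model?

"it" takes "a car" as antecedent — a donkey pronoun bound across the clause boundary.
Weak reading: every mechanic m with some inspected-car has at least one inspected-car c such that repaired(m,c) ∧ washed(m,c).
Per mechanic: m1:✓  m2:✓  m3:✓
Every mechanic in the restrictor has a witness.

True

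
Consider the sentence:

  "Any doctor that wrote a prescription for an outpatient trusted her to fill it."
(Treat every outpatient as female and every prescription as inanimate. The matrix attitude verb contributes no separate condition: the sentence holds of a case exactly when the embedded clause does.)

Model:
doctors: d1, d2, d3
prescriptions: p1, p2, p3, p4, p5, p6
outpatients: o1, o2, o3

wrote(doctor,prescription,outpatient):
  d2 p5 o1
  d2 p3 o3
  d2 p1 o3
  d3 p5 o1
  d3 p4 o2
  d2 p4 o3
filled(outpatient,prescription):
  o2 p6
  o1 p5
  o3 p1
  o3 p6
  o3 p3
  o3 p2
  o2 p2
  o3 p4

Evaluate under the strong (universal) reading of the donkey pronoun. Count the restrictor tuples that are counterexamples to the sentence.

1

"her" takes "an outpatient" as antecedent and "it" takes "a prescription"; both are donkey pronouns co-varying with the restrictor.
Strong reading: for every (d,p,o) with wrote(d,p,o), filled(o,p).
Restrictor triples: (d2,p1,o3)→filled(o3,p1) ✓  (d2,p3,o3)→filled(o3,p3) ✓  (d2,p4,o3)→filled(o3,p4) ✓  (d2,p5,o1)→filled(o1,p5) ✓  (d3,p4,o2)→filled(o2,p4) ✗  (d3,p5,o1)→filled(o1,p5) ✓
Counterexamples (restrictor triples failing the scope): 1.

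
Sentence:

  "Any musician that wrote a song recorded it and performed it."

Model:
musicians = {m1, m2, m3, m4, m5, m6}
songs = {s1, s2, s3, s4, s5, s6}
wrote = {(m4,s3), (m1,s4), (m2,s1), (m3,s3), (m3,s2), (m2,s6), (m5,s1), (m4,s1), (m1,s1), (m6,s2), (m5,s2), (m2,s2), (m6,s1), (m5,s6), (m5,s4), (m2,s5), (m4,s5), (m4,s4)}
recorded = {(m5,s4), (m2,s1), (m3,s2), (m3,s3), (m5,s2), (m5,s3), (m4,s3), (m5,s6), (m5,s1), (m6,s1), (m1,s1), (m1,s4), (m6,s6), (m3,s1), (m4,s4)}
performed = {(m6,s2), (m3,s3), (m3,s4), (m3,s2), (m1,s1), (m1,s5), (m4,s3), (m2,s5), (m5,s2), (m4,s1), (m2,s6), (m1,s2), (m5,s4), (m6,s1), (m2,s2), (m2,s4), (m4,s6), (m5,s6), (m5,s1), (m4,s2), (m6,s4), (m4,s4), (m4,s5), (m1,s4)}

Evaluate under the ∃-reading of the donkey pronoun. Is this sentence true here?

"it" takes "a song" as antecedent — a donkey pronoun bound across the clause boundary.
Weak reading: every musician m with some wrote-song has at least one wrote-song s such that recorded(m,s) ∧ performed(m,s).
Per musician: m1:✓  m2:✗  m3:✓  m4:✓  m5:✓  m6:✓
m2 has no witness among its wrote-songs.

False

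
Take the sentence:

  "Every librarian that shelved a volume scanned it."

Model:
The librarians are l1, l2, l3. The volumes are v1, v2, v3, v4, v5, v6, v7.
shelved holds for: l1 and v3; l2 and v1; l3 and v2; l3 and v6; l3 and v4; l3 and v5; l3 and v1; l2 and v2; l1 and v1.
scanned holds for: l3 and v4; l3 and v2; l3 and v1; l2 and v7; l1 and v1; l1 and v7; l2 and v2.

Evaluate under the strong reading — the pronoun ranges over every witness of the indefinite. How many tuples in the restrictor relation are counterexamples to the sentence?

4

"it" takes "a volume" as antecedent — a donkey pronoun bound across the clause boundary.
Strong reading: for every (l,v) with shelved(l,v), scanned(l,v).
Restrictor pairs: (l1,v1) ✓  (l1,v3) ✗  (l2,v1) ✗  (l2,v2) ✓  (l3,v1) ✓  (l3,v2) ✓  (l3,v4) ✓  (l3,v5) ✗  (l3,v6) ✗
Counterexamples (restrictor pairs failing the scope): 4.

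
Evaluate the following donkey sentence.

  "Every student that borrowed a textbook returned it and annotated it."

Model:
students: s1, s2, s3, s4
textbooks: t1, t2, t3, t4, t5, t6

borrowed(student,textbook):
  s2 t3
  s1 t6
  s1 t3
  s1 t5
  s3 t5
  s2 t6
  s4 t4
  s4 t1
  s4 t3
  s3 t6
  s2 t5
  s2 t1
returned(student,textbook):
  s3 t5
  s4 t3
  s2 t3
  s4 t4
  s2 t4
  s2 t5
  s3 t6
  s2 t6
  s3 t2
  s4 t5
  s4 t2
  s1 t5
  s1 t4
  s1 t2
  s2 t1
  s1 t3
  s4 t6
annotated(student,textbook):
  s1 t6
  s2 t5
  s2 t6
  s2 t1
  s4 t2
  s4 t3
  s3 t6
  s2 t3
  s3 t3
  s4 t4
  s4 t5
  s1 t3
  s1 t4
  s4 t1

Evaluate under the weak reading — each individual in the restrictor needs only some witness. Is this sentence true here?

"it" takes "a textbook" as antecedent — a donkey pronoun bound across the clause boundary.
Weak reading: every student s with some borrowed-textbook has at least one borrowed-textbook t such that returned(s,t) ∧ annotated(s,t).
Per student: s1:✓  s2:✓  s3:✓  s4:✓
Every student in the restrictor has a witness.

True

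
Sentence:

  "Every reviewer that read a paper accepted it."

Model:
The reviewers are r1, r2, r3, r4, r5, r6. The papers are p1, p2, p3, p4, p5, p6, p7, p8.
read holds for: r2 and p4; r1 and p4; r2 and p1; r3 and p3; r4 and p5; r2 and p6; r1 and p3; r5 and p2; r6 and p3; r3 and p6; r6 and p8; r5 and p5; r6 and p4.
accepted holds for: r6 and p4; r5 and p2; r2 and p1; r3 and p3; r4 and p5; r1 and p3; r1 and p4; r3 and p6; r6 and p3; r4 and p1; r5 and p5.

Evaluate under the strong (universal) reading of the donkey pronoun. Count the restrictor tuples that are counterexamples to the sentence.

3

"it" takes "a paper" as antecedent — a donkey pronoun bound across the clause boundary.
Strong reading: for every (r,p) with read(r,p), accepted(r,p).
Restrictor pairs: (r1,p3) ✓  (r1,p4) ✓  (r2,p1) ✓  (r2,p4) ✗  (r2,p6) ✗  (r3,p3) ✓  (r3,p6) ✓  (r4,p5) ✓  (r5,p2) ✓  (r5,p5) ✓  (r6,p3) ✓  (r6,p4) ✓  (r6,p8) ✗
Counterexamples (restrictor pairs failing the scope): 3.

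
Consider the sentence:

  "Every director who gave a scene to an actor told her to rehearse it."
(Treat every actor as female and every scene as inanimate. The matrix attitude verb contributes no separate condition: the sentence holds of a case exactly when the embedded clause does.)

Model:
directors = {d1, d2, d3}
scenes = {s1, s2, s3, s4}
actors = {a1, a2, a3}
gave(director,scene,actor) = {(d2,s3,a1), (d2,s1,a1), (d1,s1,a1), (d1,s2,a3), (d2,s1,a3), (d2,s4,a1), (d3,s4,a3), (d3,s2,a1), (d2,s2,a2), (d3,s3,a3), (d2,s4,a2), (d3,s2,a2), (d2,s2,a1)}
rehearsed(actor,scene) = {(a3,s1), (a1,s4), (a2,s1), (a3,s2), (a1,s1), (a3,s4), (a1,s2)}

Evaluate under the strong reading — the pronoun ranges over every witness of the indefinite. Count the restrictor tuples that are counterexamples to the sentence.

5

"her" takes "an actor" as antecedent and "it" takes "a scene"; both are donkey pronouns co-varying with the restrictor.
Strong reading: for every (d,s,a) with gave(d,s,a), rehearsed(a,s).
Restrictor triples: (d1,s1,a1)→rehearsed(a1,s1) ✓  (d1,s2,a3)→rehearsed(a3,s2) ✓  (d2,s1,a1)→rehearsed(a1,s1) ✓  (d2,s1,a3)→rehearsed(a3,s1) ✓  (d2,s2,a1)→rehearsed(a1,s2) ✓  (d2,s2,a2)→rehearsed(a2,s2) ✗  (d2,s3,a1)→rehearsed(a1,s3) ✗  (d2,s4,a1)→rehearsed(a1,s4) ✓  (d2,s4,a2)→rehearsed(a2,s4) ✗  (d3,s2,a1)→rehearsed(a1,s2) ✓  (d3,s2,a2)→rehearsed(a2,s2) ✗  (d3,s3,a3)→rehearsed(a3,s3) ✗  (d3,s4,a3)→rehearsed(a3,s4) ✓
Counterexamples (restrictor triples failing the scope): 5.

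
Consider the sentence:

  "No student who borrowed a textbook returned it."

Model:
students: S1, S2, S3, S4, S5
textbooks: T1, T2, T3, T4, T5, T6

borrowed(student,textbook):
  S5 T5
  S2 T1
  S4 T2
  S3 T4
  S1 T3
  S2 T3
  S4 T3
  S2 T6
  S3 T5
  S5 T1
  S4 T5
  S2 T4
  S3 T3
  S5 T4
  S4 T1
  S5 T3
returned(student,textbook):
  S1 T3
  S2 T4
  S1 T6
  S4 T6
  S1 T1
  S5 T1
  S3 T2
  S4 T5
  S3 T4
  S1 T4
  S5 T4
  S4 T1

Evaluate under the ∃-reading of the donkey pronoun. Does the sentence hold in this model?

False

"it" takes "a textbook" as antecedent — a donkey pronoun bound across the clause boundary.
Truth condition: for no (s,t) with borrowed(s,t) does returned(s,t) hold.
Restrictor pairs — does the scope hold? (S1,T3):holds  (S2,T1):fails  (S2,T3):fails  (S2,T4):holds  (S2,T6):fails  (S3,T3):fails  (S3,T4):holds  (S3,T5):fails  (S4,T1):holds  (S4,T2):fails  (S4,T3):fails  (S4,T5):holds  (S5,T1):holds  (S5,T3):fails  (S5,T4):holds  (S5,T5):fails
Scope holds for 7 pair(s), so the sentence is false.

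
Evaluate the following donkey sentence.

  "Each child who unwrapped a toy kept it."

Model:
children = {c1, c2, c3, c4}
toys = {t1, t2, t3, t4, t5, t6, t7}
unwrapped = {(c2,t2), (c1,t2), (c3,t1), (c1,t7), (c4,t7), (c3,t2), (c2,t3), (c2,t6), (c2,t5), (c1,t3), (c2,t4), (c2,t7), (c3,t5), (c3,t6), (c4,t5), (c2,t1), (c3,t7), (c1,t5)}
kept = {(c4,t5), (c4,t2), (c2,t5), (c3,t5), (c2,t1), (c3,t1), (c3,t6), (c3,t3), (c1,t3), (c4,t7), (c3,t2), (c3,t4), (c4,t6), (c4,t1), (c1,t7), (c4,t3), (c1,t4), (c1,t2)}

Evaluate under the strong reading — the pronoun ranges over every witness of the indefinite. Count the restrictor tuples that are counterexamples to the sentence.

"it" takes "a toy" as antecedent — a donkey pronoun bound across the clause boundary.
Strong reading: for every (c,t) with unwrapped(c,t), kept(c,t).
Restrictor pairs: (c1,t2) ✓  (c1,t3) ✓  (c1,t5) ✗  (c1,t7) ✓  (c2,t1) ✓  (c2,t2) ✗  (c2,t3) ✗  (c2,t4) ✗  (c2,t5) ✓  (c2,t6) ✗  (c2,t7) ✗  (c3,t1) ✓  (c3,t2) ✓  (c3,t5) ✓  (c3,t6) ✓  (c3,t7) ✗  (c4,t5) ✓  (c4,t7) ✓
Counterexamples (restrictor pairs failing the scope): 7.

7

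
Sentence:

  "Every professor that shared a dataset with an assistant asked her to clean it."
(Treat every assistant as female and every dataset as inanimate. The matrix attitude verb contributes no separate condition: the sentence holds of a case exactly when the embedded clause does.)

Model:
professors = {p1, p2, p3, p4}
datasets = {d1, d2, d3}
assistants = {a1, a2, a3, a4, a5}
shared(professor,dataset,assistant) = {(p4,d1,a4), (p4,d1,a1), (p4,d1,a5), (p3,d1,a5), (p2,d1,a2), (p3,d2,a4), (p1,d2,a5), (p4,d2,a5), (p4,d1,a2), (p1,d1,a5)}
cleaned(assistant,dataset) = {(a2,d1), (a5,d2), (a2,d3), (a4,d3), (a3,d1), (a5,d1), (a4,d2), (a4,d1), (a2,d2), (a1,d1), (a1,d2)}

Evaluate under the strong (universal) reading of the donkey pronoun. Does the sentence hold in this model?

True

"her" takes "an assistant" as antecedent and "it" takes "a dataset"; both are donkey pronouns co-varying with the restrictor.
Strong reading: for every (p,d,a) with shared(p,d,a), cleaned(a,d).
Restrictor triples: (p1,d1,a5)→cleaned(a5,d1) ✓  (p1,d2,a5)→cleaned(a5,d2) ✓  (p2,d1,a2)→cleaned(a2,d1) ✓  (p3,d1,a5)→cleaned(a5,d1) ✓  (p3,d2,a4)→cleaned(a4,d2) ✓  (p4,d1,a1)→cleaned(a1,d1) ✓  (p4,d1,a2)→cleaned(a2,d1) ✓  (p4,d1,a4)→cleaned(a4,d1) ✓  (p4,d1,a5)→cleaned(a5,d1) ✓  (p4,d2,a5)→cleaned(a5,d2) ✓
Every restrictor triple satisfies the scope.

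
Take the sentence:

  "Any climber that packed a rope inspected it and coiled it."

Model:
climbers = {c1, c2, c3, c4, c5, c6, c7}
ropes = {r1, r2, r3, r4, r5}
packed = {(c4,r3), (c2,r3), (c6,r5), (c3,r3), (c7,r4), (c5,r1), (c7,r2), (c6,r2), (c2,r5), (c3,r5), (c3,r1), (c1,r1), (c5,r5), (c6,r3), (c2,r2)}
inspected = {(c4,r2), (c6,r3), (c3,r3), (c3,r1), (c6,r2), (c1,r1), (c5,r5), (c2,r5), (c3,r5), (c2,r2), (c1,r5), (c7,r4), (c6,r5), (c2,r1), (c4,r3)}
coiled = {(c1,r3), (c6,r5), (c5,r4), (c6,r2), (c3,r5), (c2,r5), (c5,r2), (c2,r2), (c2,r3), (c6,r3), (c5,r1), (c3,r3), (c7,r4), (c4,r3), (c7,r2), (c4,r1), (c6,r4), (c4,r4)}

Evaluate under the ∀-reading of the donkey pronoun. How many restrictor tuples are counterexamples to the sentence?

"it" takes "a rope" as antecedent — a donkey pronoun bound across the clause boundary.
Strong reading: for every (c,r) with packed(c,r), inspected(c,r) ∧ coiled(c,r).
Restrictor pairs: (c1,r1) ✗  (c2,r2) ✓  (c2,r3) ✗  (c2,r5) ✓  (c3,r1) ✗  (c3,r3) ✓  (c3,r5) ✓  (c4,r3) ✓  (c5,r1) ✗  (c5,r5) ✗  (c6,r2) ✓  (c6,r3) ✓  (c6,r5) ✓  (c7,r2) ✗  (c7,r4) ✓
Counterexamples (restrictor pairs failing the scope): 6.

6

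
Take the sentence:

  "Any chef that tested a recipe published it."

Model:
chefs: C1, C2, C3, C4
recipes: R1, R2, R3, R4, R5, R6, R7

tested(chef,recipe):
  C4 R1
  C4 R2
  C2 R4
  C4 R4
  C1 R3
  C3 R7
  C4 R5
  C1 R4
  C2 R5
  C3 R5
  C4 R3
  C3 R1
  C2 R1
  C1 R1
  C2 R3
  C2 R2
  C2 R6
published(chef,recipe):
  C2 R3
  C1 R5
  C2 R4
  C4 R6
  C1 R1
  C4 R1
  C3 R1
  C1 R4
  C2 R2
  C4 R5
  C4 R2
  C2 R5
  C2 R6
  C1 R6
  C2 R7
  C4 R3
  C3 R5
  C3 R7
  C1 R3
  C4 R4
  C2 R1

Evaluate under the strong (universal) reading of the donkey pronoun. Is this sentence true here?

True

"it" takes "a recipe" as antecedent — a donkey pronoun bound across the clause boundary.
Strong reading: for every (c,r) with tested(c,r), published(c,r).
Restrictor pairs: (C1,R1) ✓  (C1,R3) ✓  (C1,R4) ✓  (C2,R1) ✓  (C2,R2) ✓  (C2,R3) ✓  (C2,R4) ✓  (C2,R5) ✓  (C2,R6) ✓  (C3,R1) ✓  (C3,R5) ✓  (C3,R7) ✓  (C4,R1) ✓  (C4,R2) ✓  (C4,R3) ✓  (C4,R4) ✓  (C4,R5) ✓
Every restrictor pair satisfies the scope.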